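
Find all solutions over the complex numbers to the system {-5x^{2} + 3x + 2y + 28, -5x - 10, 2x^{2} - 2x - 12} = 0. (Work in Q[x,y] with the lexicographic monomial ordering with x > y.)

{(-2, -1)}

Compute a lex Gröbner basis by Buchberger's algorithm.
f_1 = -5x^{2} + 3x + 2y + 28, LT = x^{2}.
f_2 = -5x - 10, LT = x.
f_3 = 2x^{2} - 2x - 12, LT = x^{2}.

S(f_1,f_2): lcm = x^{2}. S = -\tfrac{13}{5}x - \tfrac{2}{5}y - \tfrac{28}{5}.
  reduce S modulo (f_1, f_2, f_3):
  remainder -\tfrac{2}{5}y - \tfrac{2}{5} ≠ 0; add h_4 = -\tfrac{2}{5}y - \tfrac{2}{5} to the basis.

The other S-polynomials (S(f_1,f_3), S(f_2,f_3), S(f_1,h_4), S(f_2,h_4), S(f_3,h_4)) all reduce to 0 modulo the current basis, so we have a Gröbner basis.
Inter-reduce: drop elements whose leading term is divisible by another's, tail-reduce, and make monic.
Reduced Gröbner basis: {x + 2, y + 1}.

Elimination: the polynomial y + 1 lies in the elimination ideal for y, so y ∈ {-1}. For each such y, the remaining basis elements (now univariate) give the rest of the solution.
  y = -1: the earlier basis element becomes x + 2 = 0, giving x = -2 — point (-2, -1).
This is the nonlinear analogue of row-reducing a linear system.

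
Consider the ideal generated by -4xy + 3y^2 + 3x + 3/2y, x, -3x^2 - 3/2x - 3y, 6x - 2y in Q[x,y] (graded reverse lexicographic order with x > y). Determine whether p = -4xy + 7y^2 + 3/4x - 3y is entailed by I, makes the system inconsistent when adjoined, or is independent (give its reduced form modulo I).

First compute the reduced Gröbner basis of I by Buchberger's algorithm.
f_1 = -4xy + 3y^2 + 3x + 3/2y, LT = xy.
f_2 = x, LT = x.
f_3 = -3x^2 - 3/2x - 3y, LT = x^2.
f_4 = 6x - 2y, LT = x.

S(f_1,f_2): lcm = xy. S = -3/4y^2 - 3/4x - 3/8y.
  leading term y^2: no divisor's leading term divides it; move -3/4y^2 to the remainder.
  leading term x: subtract (-3/4)·f_2 from -3/4x - 3/8y → -3/8y
  leading term y: no divisor's leading term divides it; move -3/8y to the remainder.
  remainder -3/4y^2 - 3/8y ≠ 0; add h_5 = -3/4y^2 - 3/8y to the basis.

S(f_1,f_3): lcm = x^2y. S = -3/4xy^2 - 3/4x^2 - 7/8xy - y^2.
  leading term xy^2: subtract (3/16y)·f_1 from -3/4xy^2 - 3/4x^2 - 7/8xy - y^2 → -9/16y^3 - 3/4x^2 - 23/16xy - 41/32y^2
  leading term y^3: subtract (3/4y)·h_5 from -9/16y^3 - 3/4x^2 - 23/16xy - 41/32y^2 → -3/4x^2 - 23/16xy - y^2
  leading term x^2: subtract (-3/4x)·f_2 from -3/4x^2 - 23/16xy - y^2 → -23/16xy - y^2
  leading term xy: subtract (23/64)·f_1 from -23/16xy - y^2 → -133/64y^2 - 69/64x - 69/128y
  leading term y^2: subtract (133/48)·h_5 from -133/64y^2 - 69/64x - 69/128y → -69/64x + 1/2y
  leading term x: subtract (-69/64)·f_2 from -69/64x + 1/2y → 1/2y
  leading term y: no divisor's leading term divides it; move 1/2y to the remainder.
  remainder 1/2y ≠ 0; add h_6 = 1/2y to the basis.

The other S-polynomials (S(f_1,f_4), S(f_2,f_3), S(f_2,f_4), S(f_3,f_4), S(f_1,h_5), S(f_2,h_5), S(f_3,h_5), S(f_4,h_5), S(f_1,h_6), S(f_2,h_6), S(f_3,h_6), S(f_4,h_6), S(h_5,h_6)) all reduce to 0 modulo the current basis, so we have a Gröbner basis.
Inter-reduce: drop elements whose leading term is divisible by another's, tail-reduce, and make monic.
Reduced Gröbner basis: {x, y}.
Label its elements g_1 = x, g_2 = y.

Reduce p = -4xy + 7y^2 + 3/4x - 3y modulo G:
  leading term xy: subtract (-4y)·g_1 from -4xy + 7y^2 + 3/4x - 3y → 7y^2 + 3/4x - 3y
  leading term y^2: subtract (7y)·g_2 from 7y^2 + 3/4x - 3y → 3/4x - 3y
  leading term x: subtract (3/4)·g_1 from 3/4x - 3y → -3y
  leading term y: subtract (-3)·g_2 from -3y → 0
  normal form = 0.
Since the normal form is 0, p ∈ I.

The remainder on division by a Gröbner basis is unique — it is the normal form.

-4xy + 7y^2 + 3/4x - 3y lies in I (it reduces to 0).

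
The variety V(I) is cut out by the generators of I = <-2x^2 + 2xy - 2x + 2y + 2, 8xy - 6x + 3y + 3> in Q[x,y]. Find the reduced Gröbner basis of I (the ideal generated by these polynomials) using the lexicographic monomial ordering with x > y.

f_1 = -2x^2 + 2xy - 2x + 2y + 2, LT = x^2.
f_2 = 8xy - 6x + 3y + 3, LT = xy.

S(f_1,f_2): lcm = x^2y. S = 3/4x^2 - xy^2 + 5/8xy - 3/8x - y^2 - y.
  reduce S modulo (f_1, f_2):
  remainder -21/32x - 5/8y^2 - 7/64y + 33/64 ≠ 0; add g_3 = -21/32x - 5/8y^2 - 7/64y + 33/64 to the basis.

S(f_2,g_3): lcm = xy. S = -3/4x - 20/21y^3 - 1/6y^2 + 65/56y + 3/8.
  reduce S modulo (f_1, f_2, g_3):
  remainder -20/21y^3 + 23/42y^2 + 9/7y - 3/14 ≠ 0; add g_4 = -20/21y^3 + 23/42y^2 + 9/7y - 3/14 to the basis.

The other S-polynomials (S(f_1,g_3), S(f_1,g_4), S(f_2,g_4), S(g_3,g_4)) all reduce to 0 modulo the current basis, so we have a Gröbner basis.
Inter-reduce: drop elements whose leading term is divisible by another's, tail-reduce, and make monic.

G = {x + 20/21y^2 + 1/6y - 11/14, y^3 - 23/40y^2 - 27/20y + 9/40}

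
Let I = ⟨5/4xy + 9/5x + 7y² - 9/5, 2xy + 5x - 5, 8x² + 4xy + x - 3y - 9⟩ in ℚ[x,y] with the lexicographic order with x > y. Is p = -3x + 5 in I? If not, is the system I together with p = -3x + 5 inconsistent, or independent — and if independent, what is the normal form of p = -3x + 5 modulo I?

Adjoining -3x + 5 makes the ideal the whole ring: the system is inconsistent.

First compute the reduced Gröbner basis of I by Buchberger's algorithm.
f_1 = 5/4xy + 9/5x + 7y² - 9/5, LT = xy.
f_2 = 2xy + 5x - 5, LT = xy.
f_3 = 8x² + 4xy + x - 3y - 9, LT = x².

S(f_1,f_2): lcm = xy. S = -53/50x + 28/5y² + 53/50.
  leading term x: no divisor's leading term divides it; move -53/50x to the remainder.
  leading term y²: no divisor's leading term divides it; move 28/5y² to the remainder.
  leading term 1: no divisor's leading term divides it; move 53/50 to the remainder.
  remainder -53/50x + 28/5y² + 53/50 ≠ 0; add h_4 = -53/50x + 28/5y² + 53/50 to the basis.

S(f_1,f_3): lcm = x²y. S = 36/25x² + 51/10xy² - ⅛xy - 36/25x + ⅜y² + 9/8y.
  leading term x²: subtract (9/50)·f_3 from 36/25x² + 51/10xy² - ⅛xy - 36/25x + ⅜y² + 9/8y → 51/10xy² - 169/200xy - 81/50x + ⅜y² + 333/200y + 81/50
  leading term xy²: subtract (102/25y)·f_1 from 51/10xy² - 169/200xy - 81/50x + ⅜y² + 333/200y + 81/50 → -8189/1000xy - 81/50x - 714/25y³ + ⅜y² + 9009/1000y + 81/50
  leading term xy: subtract (-8189/1250)·f_1 from -8189/1000xy - 81/50x - 714/25y³ + ⅜y² + 9009/1000y + 81/50 → 31788/3125x - 714/25y³ + 231167/5000y² + 9009/1000y - 31788/3125
  leading term x: subtract (-63576/6625)·h_4 from 31788/3125x - 714/25y³ + 231167/5000y² + 9009/1000y - 31788/3125 → -714/25y³ + 211943/2120y² + 9009/1000y
  leading term y³: no divisor's leading term divides it; move -714/25y³ to the remainder.
  leading term y²: no divisor's leading term divides it; move 211943/2120y² to the remainder.
  leading term y: no divisor's leading term divides it; move 9009/1000y to the remainder.
  remainder -714/25y³ + 211943/2120y² + 9009/1000y ≠ 0; add h_5 = -714/25y³ + 211943/2120y² + 9009/1000y to the basis.

S(f_2,f_3): lcm = x²y. S = 5/2x² - ½xy² - ⅛xy - 5/2x + ⅜y² + 9/8y.
  leading term x²: subtract (5/16)·f_3 from 5/2x² - ½xy² - ⅛xy - 5/2x + ⅜y² + 9/8y → -½xy² - 11/8xy - 45/16x + ⅜y² + 33/16y + 45/16
  leading term xy²: subtract (-⅖y)·f_1 from -½xy² - 11/8xy - 45/16x + ⅜y² + 33/16y + 45/16 → -131/200xy - 45/16x + 14/5y³ + ⅜y² + 537/400y + 45/16
  leading term xy: subtract (-131/250)·f_1 from -131/200xy - 45/16x + 14/5y³ + ⅜y² + 537/400y + 45/16 → -18693/10000x + 14/5y³ + 4043/1000y² + 537/400y + 18693/10000
  leading term x: subtract (18693/10600)·h_4 from -18693/10000x + 14/5y³ + 4043/1000y² + 537/400y + 18693/10000 → 14/5y³ - 2473/424y² + 537/400y
  leading term y³: subtract (-5/51)·h_5 from 14/5y³ - 2473/424y² + 537/400y → 21455/5406y² + 3027/1360y
  leading term y²: no divisor's leading term divides it; move 21455/5406y² to the remainder.
  leading term y: no divisor's leading term divides it; move 3027/1360y to the remainder.
  remainder 21455/5406y² + 3027/1360y ≠ 0; add h_6 = 21455/5406y² + 3027/1360y to the basis.

S(f_1,h_4): lcm = xy. S = 36/25x + 280/53y³ + 28/5y² + y - 36/25.
  leading term x: subtract (-72/53)·h_4 from 36/25x + 280/53y³ + 28/5y² + y - 36/25 → 280/53y³ + 700/53y² + y
  leading term y³: subtract (-500/2703)·h_5 from 280/53y³ + 700/53y² + y → 9082775/286518y² + 4805/1802y
  leading term y²: subtract (1816555/227423)·h_6 from 9082775/286518y² + 4805/1802y → -54988021/3638768y
  leading term y: no divisor's leading term divides it; move -54988021/3638768y to the remainder.
  remainder -54988021/3638768y ≠ 0; add h_7 = -54988021/3638768y to the basis.

The other S-polynomials (S(f_2,h_4), S(f_3,h_4), S(f_1,h_5), S(f_2,h_5), S(f_3,h_5), S(h_4,h_5), S(f_1,h_6), S(f_2,h_6), S(f_3,h_6), S(h_4,h_6), S(h_5,h_6), S(f_1,h_7), S(f_2,h_7), S(f_3,h_7), S(h_4,h_7), S(h_5,h_7), S(h_6,h_7)) all reduce to 0 modulo the current basis, so we have a Gröbner basis.
Inter-reduce: drop elements whose leading term is divisible by another's, tail-reduce, and make monic.
Reduced Gröbner basis: {x - 1, y}.
Label its elements g_1 = x - 1, g_2 = y.

Reduce p = -3x + 5 modulo G:
  leading term x: subtract (-3)·g_1 from -3x + 5 → 2
  leading term 1: no divisor's leading term divides it; move 2 to the remainder.
  normal form = 2.
The normal form is nonzero, so p ∉ I. Since p minus its normal form lies in I, I + (p) = I + (r) where r = 2; decide whether this ideal is the whole ring.
Here r = 2 is a nonzero constant, hence a unit: 1 ∈ I + (p), the Gröbner basis of I + (p) is {1}, and the enlarged system has no common solution — adjoining p is inconsistent.

Ideal membership is decidable via reduction modulo a Gröbner basis.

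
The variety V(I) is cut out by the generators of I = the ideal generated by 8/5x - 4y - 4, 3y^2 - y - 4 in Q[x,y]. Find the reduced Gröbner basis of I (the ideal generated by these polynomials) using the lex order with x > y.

G = {x - 5/2y - 5/2, y^2 - 1/3y - 4/3}

This is the nonlinear analogue of row-reducing a linear system.

f_1 = 8/5x - 4y - 4, LT = x.
f_2 = 3y^2 - y - 4, LT = y^2.

The S-polynomials (S(f_1,f_2)) all reduce to 0 modulo the current basis, so we have a Gröbner basis.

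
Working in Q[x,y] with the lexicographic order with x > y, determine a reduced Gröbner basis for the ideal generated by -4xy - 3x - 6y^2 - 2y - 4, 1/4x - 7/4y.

G = {x - 7y, y^2 + 23/34y + 2/17}

The reduced Gröbner basis is the canonical form of the ideal for this ordering.

f_1 = -4xy - 3x - 6y^2 - 2y - 4, LT = xy.
f_2 = 1/4x - 7/4y, LT = x.

S(f_1,f_2): lcm = xy. S = 3/4x + 17/2y^2 + 1/2y + 1.
  leading term x: subtract (3)·f_2 from 3/4x + 17/2y^2 + 1/2y + 1 → 17/2y^2 + 23/4y + 1
  leading term y^2: no divisor's leading term divides it; move 17/2y^2 to the remainder.
  leading term y: no divisor's leading term divides it; move 23/4y to the remainder.
  leading term 1: no divisor's leading term divides it; move 1 to the remainder.
  remainder 17/2y^2 + 23/4y + 1 ≠ 0; add g_3 = 17/2y^2 + 23/4y + 1 to the basis.

The other S-polynomials (S(f_1,g_3), S(f_2,g_3)) all reduce to 0 modulo the current basis, so we have a Gröbner basis.
Inter-reduce: drop elements whose leading term is divisible by another's, tail-reduce, and make monic.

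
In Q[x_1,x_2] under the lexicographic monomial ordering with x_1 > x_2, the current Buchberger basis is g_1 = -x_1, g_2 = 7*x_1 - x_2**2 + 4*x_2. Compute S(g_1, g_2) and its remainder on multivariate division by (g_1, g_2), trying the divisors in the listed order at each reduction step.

S(g_1, g_2) = 1/7*x_2**2 - 4/7*x_2; remainder on division = 1/7*x_2**2 - 4/7*x_2.

lcm(LM(g_1), LM(g_2)) = x_1.
S = (lcm/LT(g_1))·g_1 − (lcm/LT(g_2))·g_2 = 1/7*x_2**2 - 4/7*x_2.
Reduce S modulo (g_1, g_2) in that order:
  leading term x_2**2: no divisor's leading term divides it; move 1/7*x_2**2 to the remainder.
  leading term x_2: no divisor's leading term divides it; move -4/7*x_2 to the remainder.
The remainder 1/7*x_2**2 - 4/7*x_2 is nonzero, so it would be added as the next basis element.
An S-polynomial is built so that the two leading terms cancel; whether anything survives reduction is exactly the Gröbner-basis criterion.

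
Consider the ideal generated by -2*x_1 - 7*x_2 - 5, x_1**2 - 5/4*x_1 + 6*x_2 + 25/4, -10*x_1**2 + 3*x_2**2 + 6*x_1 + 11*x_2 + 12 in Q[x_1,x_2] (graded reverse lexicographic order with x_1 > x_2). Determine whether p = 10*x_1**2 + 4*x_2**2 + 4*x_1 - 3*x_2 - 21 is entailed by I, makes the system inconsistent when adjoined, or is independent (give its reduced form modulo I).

First compute the reduced Gröbner basis of I by Buchberger's algorithm.
f_1 = -2*x_1 - 7*x_2 - 5, LT = x_1.
f_2 = x_1**2 - 5/4*x_1 + 6*x_2 + 25/4, LT = x_1**2.
f_3 = -10*x_1**2 + 3*x_2**2 + 6*x_1 + 11*x_2 + 12, LT = x_1**2.

S(f_1,f_2): lcm = x_1**2. S = 7/2*x_1*x_2 + 15/4*x_1 - 6*x_2 - 25/4.
  reduce S modulo (f_1, f_2, f_3):
  remainder -49/4*x_2**2 - 223/8*x_2 - 125/8 ≠ 0; add h_4 = -49/4*x_2**2 - 223/8*x_2 - 125/8 to the basis.

S(f_1,f_3): lcm = x_1**2. S = 7/2*x_1*x_2 + 3/10*x_2**2 + 31/10*x_1 + 11/10*x_2 + 6/5.
  reduce S modulo (f_1, f_2, f_3, h_4):
  remainder 17037/1960*x_2 + 17037/1960 ≠ 0; add h_5 = 17037/1960*x_2 + 17037/1960 to the basis.

The other S-polynomials (S(f_2,f_3), S(f_1,h_4), S(f_2,h_4), S(f_3,h_4), S(f_1,h_5), S(f_2,h_5), S(f_3,h_5), S(h_4,h_5)) all reduce to 0 modulo the current basis, so we have a Gröbner basis.
Inter-reduce: drop elements whose leading term is divisible by another's, tail-reduce, and make monic.
Reduced Gröbner basis: {x_1 - 1, x_2 + 1}.
Label its elements g_1 = x_1 - 1, g_2 = x_2 + 1.

Reduce p = 10*x_1**2 + 4*x_2**2 + 4*x_1 - 3*x_2 - 21 modulo G:
  leading term x_1**2: subtract (10*x_1)·g_1 from 10*x_1**2 + 4*x_2**2 + 4*x_1 - 3*x_2 - 21 → 4*x_2**2 + 14*x_1 - 3*x_2 - 21
  leading term x_2**2: subtract (4*x_2)·g_2 from 4*x_2**2 + 14*x_1 - 3*x_2 - 21 → 14*x_1 - 7*x_2 - 21
  leading term x_1: subtract (14)·g_1 from 14*x_1 - 7*x_2 - 21 → -7*x_2 - 7
  leading term x_2: subtract (-7)·g_2 from -7*x_2 - 7 → 0
  normal form = 0.
Since the normal form is 0, p ∈ I.

10*x_1**2 + 4*x_2**2 + 4*x_1 - 3*x_2 - 21 lies in I (it reduces to 0).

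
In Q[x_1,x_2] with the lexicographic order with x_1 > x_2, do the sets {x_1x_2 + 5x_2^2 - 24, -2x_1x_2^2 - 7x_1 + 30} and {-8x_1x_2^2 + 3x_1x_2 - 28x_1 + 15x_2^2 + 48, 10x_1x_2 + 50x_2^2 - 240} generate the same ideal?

Two ideals are equal iff their reduced Gröbner bases coincide (the reduced basis is unique for a fixed ordering).
Buchberger on the first generating set:
f_1 = x_1x_2 + 5x_2^2 - 24, LT = x_1x_2.
f_2 = -2x_1x_2^2 - 7x_1 + 30, LT = x_1x_2^2.

S(f_1,f_2): lcm = x_1x_2^2. S = -7/2x_1 + 5x_2^3 - 24x_2 + 15.
  leading term x_1: no divisor's leading term divides it; move -7/2x_1 to the remainder.
  leading term x_2^3: no divisor's leading term divides it; move 5x_2^3 to the remainder.
  leading term x_2: no divisor's leading term divides it; move -24x_2 to the remainder.
  leading term 1: no divisor's leading term divides it; move 15 to the remainder.
  remainder -7/2x_1 + 5x_2^3 - 24x_2 + 15 ≠ 0; add g_3 = -7/2x_1 + 5x_2^3 - 24x_2 + 15 to the basis.

S(f_1,g_3): lcm = x_1x_2. S = 10/7x_2^4 - 13/7x_2^2 + 30/7x_2 - 24.
  leading term x_2^4: no divisor's leading term divides it; move 10/7x_2^4 to the remainder.
  leading term x_2^2: no divisor's leading term divides it; move -13/7x_2^2 to the remainder.
  leading term x_2: no divisor's leading term divides it; move 30/7x_2 to the remainder.
  leading term 1: no divisor's leading term divides it; move -24 to the remainder.
  remainder 10/7x_2^4 - 13/7x_2^2 + 30/7x_2 - 24 ≠ 0; add g_4 = 10/7x_2^4 - 13/7x_2^2 + 30/7x_2 - 24 to the basis.

The other S-polynomials (S(f_2,g_3), S(f_1,g_4), S(f_2,g_4), S(g_3,g_4)) all reduce to 0 modulo the current basis, so we have a Gröbner basis.
Inter-reduce: drop elements whose leading term is divisible by another's, tail-reduce, and make monic.
Reduced Gröbner basis: {x_1 - 10/7x_2^3 + 48/7x_2 - 30/7, x_2^4 - 13/10x_2^2 + 3x_2 - 84/5}.

Buchberger on the second generating set:
h_1 = -8x_1x_2^2 + 3x_1x_2 - 28x_1 + 15x_2^2 + 48, LT = x_1x_2^2.
h_2 = 10x_1x_2 + 50x_2^2 - 240, LT = x_1x_2.

S(h_1,h_2): lcm = x_1x_2^2. S = -3/8x_1x_2 + 7/2x_1 - 5x_2^3 - 15/8x_2^2 + 24x_2 - 6.
  leading term x_1x_2: subtract (-3/80)·h_2 from -3/8x_1x_2 + 7/2x_1 - 5x_2^3 - 15/8x_2^2 + 24x_2 - 6 → 7/2x_1 - 5x_2^3 + 24x_2 - 15
  leading term x_1: no divisor's leading term divides it; move 7/2x_1 to the remainder.
  leading term x_2^3: no divisor's leading term divides it; move -5x_2^3 to the remainder.
  leading term x_2: no divisor's leading term divides it; move 24x_2 to the remainder.
  leading term 1: no divisor's leading term divides it; move -15 to the remainder.
  remainder 7/2x_1 - 5x_2^3 + 24x_2 - 15 ≠ 0; add k_3 = 7/2x_1 - 5x_2^3 + 24x_2 - 15 to the basis.

S(h_1,k_3): lcm = x_1x_2^2. S = -3/8x_1x_2 + 7/2x_1 + 10/7x_2^5 - 48/7x_2^3 + 135/56x_2^2 - 6.
  leading term x_1x_2: subtract (-3/80)·h_2 from -3/8x_1x_2 + 7/2x_1 + 10/7x_2^5 - 48/7x_2^3 + 135/56x_2^2 - 6 → 7/2x_1 + 10/7x_2^5 - 48/7x_2^3 + 30/7x_2^2 - 15
  leading term x_1: subtract (1)·k_3 from 7/2x_1 + 10/7x_2^5 - 48/7x_2^3 + 30/7x_2^2 - 15 → 10/7x_2^5 - 13/7x_2^3 + 30/7x_2^2 - 24x_2
  leading term x_2^5: no divisor's leading term divides it; move 10/7x_2^5 to the remainder.
  leading term x_2^3: no divisor's leading term divides it; move -13/7x_2^3 to the remainder.
  leading term x_2^2: no divisor's leading term divides it; move 30/7x_2^2 to the remainder.
  leading term x_2: no divisor's leading term divides it; move -24x_2 to the remainder.
  remainder 10/7x_2^5 - 13/7x_2^3 + 30/7x_2^2 - 24x_2 ≠ 0; add k_4 = 10/7x_2^5 - 13/7x_2^3 + 30/7x_2^2 - 24x_2 to the basis.

S(h_2,k_3): lcm = x_1x_2. S = 10/7x_2^4 - 13/7x_2^2 + 30/7x_2 - 24.
  leading term x_2^4: no divisor's leading term divides it; move 10/7x_2^4 to the remainder.
  leading term x_2^2: no divisor's leading term divides it; move -13/7x_2^2 to the remainder.
  leading term x_2: no divisor's leading term divides it; move 30/7x_2 to the remainder.
  leading term 1: no divisor's leading term divides it; move -24 to the remainder.
  remainder 10/7x_2^4 - 13/7x_2^2 + 30/7x_2 - 24 ≠ 0; add k_5 = 10/7x_2^4 - 13/7x_2^2 + 30/7x_2 - 24 to the basis.

The other S-polynomials (S(h_1,k_4), S(h_2,k_4), S(k_3,k_4), S(h_1,k_5), S(h_2,k_5), S(k_3,k_5), S(k_4,k_5)) all reduce to 0 modulo the current basis, so we have a Gröbner basis.
Inter-reduce: drop elements whose leading term is divisible by another's, tail-reduce, and make monic.
Reduced Gröbner basis: {x_1 - 10/7x_2^3 + 48/7x_2 - 30/7, x_2^4 - 13/10x_2^2 + 3x_2 - 84/5}.

The two bases agree; hence the ideals are identical.

Yes, the ideals are equal.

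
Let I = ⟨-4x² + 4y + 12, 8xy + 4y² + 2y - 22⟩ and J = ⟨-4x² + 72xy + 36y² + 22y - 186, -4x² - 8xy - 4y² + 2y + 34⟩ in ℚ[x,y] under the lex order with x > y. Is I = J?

Yes, the ideals are equal.

Since reduced Gröbner bases are canonical representatives of ideals under a given ordering, it suffices to compute and compare them.
Buchberger on the first generating set:
f_1 = -4x² + 4y + 12, LT = x².
f_2 = 8xy + 4y² + 2y - 22, LT = xy.

S(f_1,f_2): lcm = x²y. S = -½xy² - ¼xy + 11/4x - y² - 3y.
  leading term xy²: subtract (-1/16y)·f_2 from -½xy² - ¼xy + 11/4x - y² - 3y → -¼xy + 11/4x + ¼y³ - ⅞y² - 35/8y
  leading term xy: subtract (-1/32)·f_2 from -¼xy + 11/4x + ¼y³ - ⅞y² - 35/8y → 11/4x + ¼y³ - ¾y² - 69/16y - 11/16
  leading term x: no divisor's leading term divides it; move 11/4x to the remainder.
  leading term y³: no divisor's leading term divides it; move ¼y³ to the remainder.
  leading term y²: no divisor's leading term divides it; move -¾y² to the remainder.
  leading term y: no divisor's leading term divides it; move -69/16y to the remainder.
  leading term 1: no divisor's leading term divides it; move -11/16 to the remainder.
  remainder 11/4x + ¼y³ - ¾y² - 69/16y - 11/16 ≠ 0; add g_3 = 11/4x + ¼y³ - ¾y² - 69/16y - 11/16 to the basis.

S(f_1,g_3): lcm = x². S = -1/11xy³ + 3/11xy² + 69/44xy + ¼x - y - 3.
  leading term xy³: subtract (-1/88y²)·f_2 from -1/11xy³ + 3/11xy² + 69/44xy + ¼x - y - 3 → 3/11xy² + 69/44xy + ¼x + 1/22y⁴ + 1/44y³ - ¼y² - y - 3
  leading term xy²: subtract (3/88y)·f_2 from 3/11xy² + 69/44xy + ¼x + 1/22y⁴ + 1/44y³ - ¼y² - y - 3 → 69/44xy + ¼x + 1/22y⁴ - 5/44y³ - 7/22y² - ¼y - 3
  leading term xy: subtract (69/352)·f_2 from 69/44xy + ¼x + 1/22y⁴ - 5/44y³ - 7/22y² - ¼y - 3 → ¼x + 1/22y⁴ - 5/44y³ - 97/88y² - 113/176y + 21/16
  leading term x: subtract (1/11)·g_3 from ¼x + 1/22y⁴ - 5/44y³ - 97/88y² - 113/176y + 21/16 → 1/22y⁴ - 3/22y³ - 91/88y² - ¼y + 11/8
  leading term y⁴: no divisor's leading term divides it; move 1/22y⁴ to the remainder.
  leading term y³: no divisor's leading term divides it; move -3/22y³ to the remainder.
  leading term y²: no divisor's leading term divides it; move -91/88y² to the remainder.
  leading term y: no divisor's leading term divides it; move -¼y to the remainder.
  leading term 1: no divisor's leading term divides it; move 11/8 to the remainder.
  remainder 1/22y⁴ - 3/22y³ - 91/88y² - ¼y + 11/8 ≠ 0; add g_4 = 1/22y⁴ - 3/22y³ - 91/88y² - ¼y + 11/8 to the basis.

The other S-polynomials (S(f_2,g_3), S(f_1,g_4), S(f_2,g_4), S(g_3,g_4)) all reduce to 0 modulo the current basis, so we have a Gröbner basis.
Inter-reduce: drop elements whose leading term is divisible by another's, tail-reduce, and make monic.
Reduced Gröbner basis: {x + 1/11y³ - 3/11y² - 69/44y - ¼, y⁴ - 3y³ - 91/4y² - 11/2y + 121/4}.

Buchberger on the second generating set:
h_1 = -4x² + 72xy + 36y² + 22y - 186, LT = x².
h_2 = -4x² - 8xy - 4y² + 2y + 34, LT = x².

S(h_1,h_2): lcm = x². S = -20xy - 10y² - 5y + 55.
  leading term xy: no divisor's leading term divides it; move -20xy to the remainder.
  leading term y²: no divisor's leading term divides it; move -10y² to the remainder.
  leading term y: no divisor's leading term divides it; move -5y to the remainder.
  leading term 1: no divisor's leading term divides it; move 55 to the remainder.
  remainder -20xy - 10y² - 5y + 55 ≠ 0; add k_3 = -20xy - 10y² - 5y + 55 to the basis.

S(h_1,k_3): lcm = x²y. S = -37/2xy² - ¼xy + 11/4x - 9y³ - 11/2y² + 93/2y.
  leading term xy²: subtract (37/40y)·k_3 from -37/2xy² - ¼xy + 11/4x - 9y³ - 11/2y² + 93/2y → -¼xy + 11/4x + ¼y³ - ⅞y² - 35/8y
  leading term xy: subtract (1/80)·k_3 from -¼xy + 11/4x + ¼y³ - ⅞y² - 35/8y → 11/4x + ¼y³ - ¾y² - 69/16y - 11/16
  leading term x: no divisor's leading term divides it; move 11/4x to the remainder.
  leading term y³: no divisor's leading term divides it; move ¼y³ to the remainder.
  leading term y²: no divisor's leading term divides it; move -¾y² to the remainder.
  leading term y: no divisor's leading term divides it; move -69/16y to the remainder.
  leading term 1: no divisor's leading term divides it; move -11/16 to the remainder.
  remainder 11/4x + ¼y³ - ¾y² - 69/16y - 11/16 ≠ 0; add k_4 = 11/4x + ¼y³ - ¾y² - 69/16y - 11/16 to the basis.

S(h_1,k_4): lcm = x². S = -1/11xy³ + 3/11xy² - 723/44xy + ¼x - 9y² - 11/2y + 93/2.
  leading term xy³: subtract (1/220y²)·k_3 from -1/11xy³ + 3/11xy² - 723/44xy + ¼x - 9y² - 11/2y + 93/2 → 3/11xy² - 723/44xy + ¼x + 1/22y⁴ + 1/44y³ - 37/4y² - 11/2y + 93/2
  leading term xy²: subtract (-3/220y)·k_3 from 3/11xy² - 723/44xy + ¼x + 1/22y⁴ + 1/44y³ - 37/4y² - 11/2y + 93/2 → -723/44xy + ¼x + 1/22y⁴ - 5/44y³ - 205/22y² - 19/4y + 93/2
  leading term xy: subtract (723/880)·k_3 from -723/44xy + ¼x + 1/22y⁴ - 5/44y³ - 205/22y² - 19/4y + 93/2 → ¼x + 1/22y⁴ - 5/44y³ - 97/88y² - 113/176y + 21/16
  leading term x: subtract (1/11)·k_4 from ¼x + 1/22y⁴ - 5/44y³ - 97/88y² - 113/176y + 21/16 → 1/22y⁴ - 3/22y³ - 91/88y² - ¼y + 11/8
  leading term y⁴: no divisor's leading term divides it; move 1/22y⁴ to the remainder.
  leading term y³: no divisor's leading term divides it; move -3/22y³ to the remainder.
  leading term y²: no divisor's leading term divides it; move -91/88y² to the remainder.
  leading term y: no divisor's leading term divides it; move -¼y to the remainder.
  leading term 1: no divisor's leading term divides it; move 11/8 to the remainder.
  remainder 1/22y⁴ - 3/22y³ - 91/88y² - ¼y + 11/8 ≠ 0; add k_5 = 1/22y⁴ - 3/22y³ - 91/88y² - ¼y + 11/8 to the basis.

The other S-polynomials (S(h_2,k_3), S(h_2,k_4), S(k_3,k_4), S(h_1,k_5), S(h_2,k_5), S(k_3,k_5), S(k_4,k_5)) all reduce to 0 modulo the current basis, so we have a Gröbner basis.
Inter-reduce: drop elements whose leading term is divisible by another's, tail-reduce, and make monic.
Reduced Gröbner basis: {x + 1/11y³ - 3/11y² - 69/44y - ¼, y⁴ - 3y³ - 91/4y² - 11/2y + 121/4}.

The two bases agree; hence the ideals are identical.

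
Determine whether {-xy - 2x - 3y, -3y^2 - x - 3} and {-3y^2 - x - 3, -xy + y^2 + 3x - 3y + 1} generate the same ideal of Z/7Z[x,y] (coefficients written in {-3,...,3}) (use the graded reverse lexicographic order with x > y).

Two ideals are equal iff their reduced Gröbner bases coincide (the reduced basis is unique for a fixed ordering).
Buchberger on the first generating set:
f_1 = -xy - 2x - 3y, LT = xy.
f_2 = -3y^2 - x - 3, LT = y^2.

S(f_1,f_2): lcm = xy^2. S = 2x^2 + 2xy + 3y^2 - x.
  leading term x^2: no divisor's leading term divides it; move 2x^2 to the remainder.
  leading term xy: subtract (-2)·f_1 from 2xy + 3y^2 - x → 3y^2 + 2x + y
  leading term y^2: subtract (-1)·f_2 from 3y^2 + 2x + y → x + y - 3
  leading term x: no divisor's leading term divides it; move x to the remainder.
  leading term y: no divisor's leading term divides it; move y to the remainder.
  leading term 1: no divisor's leading term divides it; move -3 to the remainder.
  remainder 2x^2 + x + y - 3 ≠ 0; add g_3 = 2x^2 + x + y - 3 to the basis.

The other S-polynomials (S(f_1,g_3), S(f_2,g_3)) all reduce to 0 modulo the current basis, so we have a Gröbner basis.
Inter-reduce: drop elements whose leading term is divisible by another's, tail-reduce, and make monic.
Reduced Gröbner basis: {x^2 - 3x - 3y + 2, xy + 2x + 3y, y^2 - 2x + 1}.

Buchberger on the second generating set:
h_1 = -3y^2 - x - 3, LT = y^2.
h_2 = -xy + y^2 + 3x - 3y + 1, LT = xy.

S(h_1,h_2): lcm = xy^2. S = y^3 - 2x^2 + 3xy - 3y^2 + x + y.
  leading term y^3: subtract (2y)·h_1 from y^3 - 2x^2 + 3xy - 3y^2 + x + y → -2x^2 - 2xy - 3y^2 + x
  leading term x^2: no divisor's leading term divides it; move -2x^2 to the remainder.
  leading term xy: subtract (2)·h_2 from -2xy - 3y^2 + x → 2y^2 + 2x - y - 2
  leading term y^2: subtract (-3)·h_1 from 2y^2 + 2x - y - 2 → -x - y + 3
  leading term x: no divisor's leading term divides it; move -x to the remainder.
  leading term y: no divisor's leading term divides it; move -y to the remainder.
  leading term 1: no divisor's leading term divides it; move 3 to the remainder.
  remainder -2x^2 - x - y + 3 ≠ 0; add k_3 = -2x^2 - x - y + 3 to the basis.

The other S-polynomials (S(h_1,k_3), S(h_2,k_3)) all reduce to 0 modulo the current basis, so we have a Gröbner basis.
Inter-reduce: drop elements whose leading term is divisible by another's, tail-reduce, and make monic.
Reduced Gröbner basis: {x^2 - 3x - 3y + 2, xy + 2x + 3y, y^2 - 2x + 1}.

Same reduced basis, so the two generating sets span the same ideal.

Yes, the ideals are equal.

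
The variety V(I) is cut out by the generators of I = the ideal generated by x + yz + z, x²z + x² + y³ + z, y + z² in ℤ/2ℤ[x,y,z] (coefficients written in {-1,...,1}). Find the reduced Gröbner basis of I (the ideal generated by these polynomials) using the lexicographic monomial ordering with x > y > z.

f_1 = x + yz + z, LT = x.
f_2 = x²z + x² + y³ + z, LT = x²z.
f_3 = y + z², LT = y.

S(f_1,f_2): lcm = x²z. S = x² + xyz² + xz² + y³ + z.
  leading term x²: subtract (x)·f_1 from x² + xyz² + xz² + y³ + z → xyz² + xyz + xz² + xz + y³ + z
  leading term xyz²: subtract (yz²)·f_1 from xyz² + xyz + xz² + xz + y³ + z → xyz + xz² + xz + y³ + y²z³ + yz³ + z
  leading term xyz: subtract (yz)·f_1 from xyz + xz² + xz + y³ + y²z³ + yz³ + z → xz² + xz + y³ + y²z³ + y²z² + yz³ + yz² + z
  leading term xz²: subtract (z²)·f_1 from xz² + xz + y³ + y²z³ + y²z² + yz³ + yz² + z → xz + y³ + y²z³ + y²z² + yz² + z³ + z
  leading term xz: subtract (z)·f_1 from xz + y³ + y²z³ + y²z² + yz² + z³ + z → y³ + y²z³ + y²z² + z³ + z² + z
  leading term y³: subtract (y²)·f_3 from y³ + y²z³ + y²z² + z³ + z² + z → y²z³ + z³ + z² + z
  leading term y²z³: subtract (yz³)·f_3 from y²z³ + z³ + z² + z → yz⁵ + z³ + z² + z
  leading term yz⁵: subtract (z⁵)·f_3 from yz⁵ + z³ + z² + z → z⁷ + z³ + z² + z
  leading term z⁷: no divisor's leading term divides it; move z⁷ to the remainder.
  leading term z³: no divisor's leading term divides it; move z³ to the remainder.
  leading term z²: no divisor's leading term divides it; move z² to the remainder.
  leading term z: no divisor's leading term divides it; move z to the remainder.
  remainder z⁷ + z³ + z² + z ≠ 0; add g_4 = z⁷ + z³ + z² + z to the basis.

S(f_1,f_3): leading monomials are coprime, so the S-polynomial reduces to 0 (Buchberger's first criterion).
S(f_2,f_3): leading monomials are coprime, so the S-polynomial reduces to 0 (Buchberger's first criterion).
S(f_1,g_4): leading monomials are coprime, so the S-polynomial reduces to 0 (Buchberger's first criterion).
S(f_2,g_4): lcm = x²z⁷. S = x²z⁶ + x²z³ + x²z² + x²z + y³z⁶ + z⁷.
  leading term x²z⁶: subtract (xz⁶)·f_1 from x²z⁶ + x²z³ + x²z² + x²z + y³z⁶ + z⁷ → x²z³ + x²z² + x²z + xyz⁷ + xz⁷ + y³z⁶ + z⁷
  leading term x²z³: subtract (xz³)·f_1 from x²z³ + x²z² + x²z + xyz⁷ + xz⁷ + y³z⁶ + z⁷ → x²z² + x²z + xyz⁷ + xyz⁴ + xz⁷ + xz⁴ + y³z⁶ + z⁷
  leading term x²z²: subtract (xz²)·f_1 from x²z² + x²z + xyz⁷ + xyz⁴ + xz⁷ + xz⁴ + y³z⁶ + z⁷ → x²z + xyz⁷ + xyz⁴ + xyz³ + xz⁷ + xz⁴ + xz³ + y³z⁶ + z⁷
  leading term x²z: subtract (xz)·f_1 from x²z + xyz⁷ + xyz⁴ + xyz³ + xz⁷ + xz⁴ + xz³ + y³z⁶ + z⁷ → xyz⁷ + xyz⁴ + xyz³ + xyz² + xz⁷ + xz⁴ + xz³ + xz² + y³z⁶ + z⁷
  leading term xyz⁷: subtract (yz⁷)·f_1 from xyz⁷ + xyz⁴ + xyz³ + xyz² + xz⁷ + xz⁴ + xz³ + xz² + y³z⁶ + z⁷ → xyz⁴ + xyz³ + xyz² + xz⁷ + xz⁴ + xz³ + xz² + y³z⁶ + y²z⁸ + yz⁸ + z⁷
  leading term xyz⁴: subtract (yz⁴)·f_1 from xyz⁴ + xyz³ + xyz² + xz⁷ + xz⁴ + xz³ + xz² + y³z⁶ + y²z⁸ + yz⁸ + z⁷ → xyz³ + xyz² + xz⁷ + xz⁴ + xz³ + xz² + y³z⁶ + y²z⁸ + y²z⁵ + yz⁸ + yz⁵ + z⁷
  leading term xyz³: subtract (yz³)·f_1 from xyz³ + xyz² + xz⁷ + xz⁴ + xz³ + xz² + y³z⁶ + y²z⁸ + y²z⁵ + yz⁸ + yz⁵ + z⁷ → xyz² + xz⁷ + xz⁴ + xz³ + xz² + y³z⁶ + y²z⁸ + y²z⁵ + y²z⁴ + yz⁸ + yz⁵ + yz⁴ + z⁷
  leading term xyz²: subtract (yz²)·f_1 from xyz² + xz⁷ + xz⁴ + xz³ + xz² + y³z⁶ + y²z⁸ + y²z⁵ + y²z⁴ + yz⁸ + yz⁵ + yz⁴ + z⁷ → xz⁷ + xz⁴ + xz³ + xz² + y³z⁶ + y²z⁸ + y²z⁵ + y²z⁴ + y²z³ + yz⁸ + yz⁵ + yz⁴ + yz³ + z⁷
  leading term xz⁷: subtract (z⁷)·f_1 from xz⁷ + xz⁴ + xz³ + xz² + y³z⁶ + y²z⁸ + y²z⁵ + y²z⁴ + y²z³ + yz⁸ + yz⁵ + yz⁴ + yz³ + z⁷ → xz⁴ + xz³ + xz² + y³z⁶ + y²z⁸ + y²z⁵ + y²z⁴ + y²z³ + yz⁵ + yz⁴ + yz³ + z⁸ + z⁷
  leading term xz⁴: subtract (z⁴)·f_1 from xz⁴ + xz³ + xz² + y³z⁶ + y²z⁸ + y²z⁵ + y²z⁴ + y²z³ + yz⁵ + yz⁴ + yz³ + z⁸ + z⁷ → xz³ + xz² + y³z⁶ + y²z⁸ + y²z⁵ + y²z⁴ + y²z³ + yz⁴ + yz³ + z⁸ + z⁷ + z⁵
  leading term xz³: subtract (z³)·f_1 from xz³ + xz² + y³z⁶ + y²z⁸ + y²z⁵ + y²z⁴ + y²z³ + yz⁴ + yz³ + z⁸ + z⁷ + z⁵ → xz² + y³z⁶ + y²z⁸ + y²z⁵ + y²z⁴ + y²z³ + yz³ + z⁸ + z⁷ + z⁵ + z⁴
  leading term xz²: subtract (z²)·f_1 from xz² + y³z⁶ + y²z⁸ + y²z⁵ + y²z⁴ + y²z³ + yz³ + z⁸ + z⁷ + z⁵ + z⁴ → y³z⁶ + y²z⁸ + y²z⁵ + y²z⁴ + y²z³ + z⁸ + z⁷ + z⁵ + z⁴ + z³
  leading term y³z⁶: subtract (y²z⁶)·f_3 from y³z⁶ + y²z⁸ + y²z⁵ + y²z⁴ + y²z³ + z⁸ + z⁷ + z⁵ + z⁴ + z³ → y²z⁵ + y²z⁴ + y²z³ + z⁸ + z⁷ + z⁵ + z⁴ + z³
  leading term y²z⁵: subtract (yz⁵)·f_3 from y²z⁵ + y²z⁴ + y²z³ + z⁸ + z⁷ + z⁵ + z⁴ + z³ → y²z⁴ + y²z³ + yz⁷ + z⁸ + z⁷ + z⁵ + z⁴ + z³
  leading term y²z⁴: subtract (yz⁴)·f_3 from y²z⁴ + y²z³ + yz⁷ + z⁸ + z⁷ + z⁵ + z⁴ + z³ → y²z³ + yz⁷ + yz⁶ + z⁸ + z⁷ + z⁵ + z⁴ + z³
  leading term y²z³: subtract (yz³)·f_3 from y²z³ + yz⁷ + yz⁶ + z⁸ + z⁷ + z⁵ + z⁴ + z³ → yz⁷ + yz⁶ + yz⁵ + z⁸ + z⁷ + z⁵ + z⁴ + z³
  leading term yz⁷: subtract (z⁷)·f_3 from yz⁷ + yz⁶ + yz⁵ + z⁸ + z⁷ + z⁵ + z⁴ + z³ → yz⁶ + yz⁵ + z⁹ + z⁸ + z⁷ + z⁵ + z⁴ + z³
  leading term yz⁶: subtract (z⁶)·f_3 from yz⁶ + yz⁵ + z⁹ + z⁸ + z⁷ + z⁵ + z⁴ + z³ → yz⁵ + z⁹ + z⁷ + z⁵ + z⁴ + z³
  leading term yz⁵: subtract (z⁵)·f_3 from yz⁵ + z⁹ + z⁷ + z⁵ + z⁴ + z³ → z⁹ + z⁵ + z⁴ + z³
  leading term z⁹: subtract (z²)·g_4 from z⁹ + z⁵ + z⁴ + z³ → 0
  remainder 0.

S(f_3,g_4): leading monomials are coprime, so the S-polynomial reduces to 0 (Buchberger's first criterion).
Every S-polynomial of the final basis reduces to 0, so we have a Gröbner basis.
Inter-reduce: drop elements whose leading term is divisible by another's, tail-reduce, and make monic.

G = {x + z³ + z, y + z², z⁷ + z³ + z² + z}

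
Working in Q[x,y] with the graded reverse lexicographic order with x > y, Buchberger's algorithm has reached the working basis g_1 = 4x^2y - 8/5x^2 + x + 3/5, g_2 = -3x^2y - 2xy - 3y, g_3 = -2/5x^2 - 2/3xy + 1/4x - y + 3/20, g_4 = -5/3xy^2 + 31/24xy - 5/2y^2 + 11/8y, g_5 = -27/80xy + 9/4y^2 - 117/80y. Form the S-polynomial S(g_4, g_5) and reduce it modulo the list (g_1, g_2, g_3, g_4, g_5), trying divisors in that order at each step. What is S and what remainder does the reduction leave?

S(g_4, g_5) = 20/3y^3 - 31/40xy - 17/6y^2 - 33/40y; remainder on division = 20/3y^3 - 8y^2 + 38/15y.

lcm(LM(g_4), LM(g_5)) = xy^2.
S = (lcm/LT(g_4))·g_4 − (lcm/LT(g_5))·g_5 = 20/3y^3 - 31/40xy - 17/6y^2 - 33/40y.
Reduce S modulo (g_1, g_2, g_3, g_4, g_5) in that order:
  leading term y^3: no divisor's leading term divides it; move 20/3y^3 to the remainder.
  leading term xy: subtract (62/27)·g_5 from -31/40xy - 17/6y^2 - 33/40y → -8y^2 + 38/15y
  leading term y^2: no divisor's leading term divides it; move -8y^2 to the remainder.
  leading term y: no divisor's leading term divides it; move 38/15y to the remainder.
The remainder 20/3y^3 - 8y^2 + 38/15y is nonzero, so it would be added as the next basis element.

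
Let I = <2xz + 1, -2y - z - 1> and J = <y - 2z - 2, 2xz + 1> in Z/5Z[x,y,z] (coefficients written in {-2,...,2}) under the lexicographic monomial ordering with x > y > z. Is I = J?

Since reduced Gröbner bases are canonical representatives of ideals under a given ordering, it suffices to compute and compare them.
Buchberger on the first generating set:
f_1 = 2xz + 1, LT = xz.
f_2 = -2y - z - 1, LT = y.

The S-polynomials (S(f_1,f_2)) all reduce to 0 modulo the current basis, so we have a Gröbner basis.
Inter-reduce: drop elements whose leading term is divisible by another's, tail-reduce, and make monic.
Reduced Gröbner basis: {xz - 2, y - 2z - 2}.

Buchberger on the second generating set:
h_1 = y - 2z - 2, LT = y.
h_2 = 2xz + 1, LT = xz.

The S-polynomials (S(h_1,h_2)) all reduce to 0 modulo the current basis, so we have a Gröbner basis.
Inter-reduce: drop elements whose leading term is divisible by another's, tail-reduce, and make monic.
Reduced Gröbner basis: {xz - 2, y - 2z - 2}.

These coincide, so the ideals are equal.

Yes, the ideals are equal.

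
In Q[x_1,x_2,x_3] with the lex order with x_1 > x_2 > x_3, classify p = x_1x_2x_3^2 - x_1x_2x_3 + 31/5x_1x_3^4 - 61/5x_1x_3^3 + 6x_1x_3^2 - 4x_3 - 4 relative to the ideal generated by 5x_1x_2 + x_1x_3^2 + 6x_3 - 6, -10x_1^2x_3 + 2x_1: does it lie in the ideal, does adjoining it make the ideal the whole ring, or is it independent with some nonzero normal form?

x_1x_2x_3^2 - x_1x_2x_3 + 31/5x_1x_3^4 - 61/5x_1x_3^3 + 6x_1x_3^2 - 4x_3 - 4 is independent of I; its normal form modulo I is -4x_3 - 4.

First compute the reduced Gröbner basis of I by Buchberger's algorithm.
f_1 = 5x_1x_2 + x_1x_3^2 + 6x_3 - 6, LT = x_1x_2.
f_2 = -10x_1^2x_3 + 2x_1, LT = x_1^2x_3.

S(f_1,f_2): lcm = x_1^2x_2x_3. S = 1/5x_1^2x_3^3 + 1/5x_1x_2 + 6/5x_1x_3^2 - 6/5x_1x_3.
  leading term x_1^2x_3^3: subtract (-1/50x_3^2)·f_2 from 1/5x_1^2x_3^3 + 1/5x_1x_2 + 6/5x_1x_3^2 - 6/5x_1x_3 → 1/5x_1x_2 + 31/25x_1x_3^2 - 6/5x_1x_3
  leading term x_1x_2: subtract (1/25)·f_1 from 1/5x_1x_2 + 31/25x_1x_3^2 - 6/5x_1x_3 → 6/5x_1x_3^2 - 6/5x_1x_3 - 6/25x_3 + 6/25
  leading term x_1x_3^2: no divisor's leading term divides it; move 6/5x_1x_3^2 to the remainder.
  leading term x_1x_3: no divisor's leading term divides it; move -6/5x_1x_3 to the remainder.
  leading term x_3: no divisor's leading term divides it; move -6/25x_3 to the remainder.
  leading term 1: no divisor's leading term divides it; move 6/25 to the remainder.
  remainder 6/5x_1x_3^2 - 6/5x_1x_3 - 6/25x_3 + 6/25 ≠ 0; add h_3 = 6/5x_1x_3^2 - 6/5x_1x_3 - 6/25x_3 + 6/25 to the basis.

S(f_1,h_3): lcm = x_1x_2x_3^2. S = x_1x_2x_3 + 1/5x_1x_3^4 + 1/5x_2x_3 - 1/5x_2 + 6/5x_3^3 - 6/5x_3^2.
  leading term x_1x_2x_3: subtract (1/5x_3)·f_1 from x_1x_2x_3 + 1/5x_1x_3^4 + 1/5x_2x_3 - 1/5x_2 + 6/5x_3^3 - 6/5x_3^2 → 1/5x_1x_3^4 - 1/5x_1x_3^3 + 1/5x_2x_3 - 1/5x_2 + 6/5x_3^3 - 12/5x_3^2 + 6/5x_3
  leading term x_1x_3^4: subtract (1/6x_3^2)·h_3 from 1/5x_1x_3^4 - 1/5x_1x_3^3 + 1/5x_2x_3 - 1/5x_2 + 6/5x_3^3 - 12/5x_3^2 + 6/5x_3 → 1/5x_2x_3 - 1/5x_2 + 31/25x_3^3 - 61/25x_3^2 + 6/5x_3
  leading term x_2x_3: no divisor's leading term divides it; move 1/5x_2x_3 to the remainder.
  leading term x_2: no divisor's leading term divides it; move -1/5x_2 to the remainder.
  leading term x_3^3: no divisor's leading term divides it; move 31/25x_3^3 to the remainder.
  leading term x_3^2: no divisor's leading term divides it; move -61/25x_3^2 to the remainder.
  leading term x_3: no divisor's leading term divides it; move 6/5x_3 to the remainder.
  remainder 1/5x_2x_3 - 1/5x_2 + 31/25x_3^3 - 61/25x_3^2 + 6/5x_3 ≠ 0; add h_4 = 1/5x_2x_3 - 1/5x_2 + 31/25x_3^3 - 61/25x_3^2 + 6/5x_3 to the basis.

The other S-polynomials (S(f_2,h_3), S(f_1,h_4), S(f_2,h_4), S(h_3,h_4)) all reduce to 0 modulo the current basis, so we have a Gröbner basis.
Inter-reduce: drop elements whose leading term is divisible by another's, tail-reduce, and make monic.
Reduced Gröbner basis: {x_1^2x_3 - 1/5x_1, x_1x_2 + 1/5x_1x_3 + 31/25x_3 - 31/25, x_1x_3^2 - x_1x_3 - 1/5x_3 + 1/5, x_2x_3 - x_2 + 31/5x_3^3 - 61/5x_3^2 + 6x_3}.
Label its elements g_1 = x_1^2x_3 - 1/5x_1, g_2 = x_1x_2 + 1/5x_1x_3 + 31/25x_3 - 31/25, g_3 = x_1x_3^2 - x_1x_3 - 1/5x_3 + 1/5, g_4 = x_2x_3 - x_2 + 31/5x_3^3 - 61/5x_3^2 + 6x_3.

Reduce p = x_1x_2x_3^2 - x_1x_2x_3 + 31/5x_1x_3^4 - 61/5x_1x_3^3 + 6x_1x_3^2 - 4x_3 - 4 modulo G:
  leading term x_1x_2x_3^2: subtract (x_3^2)·g_2 from x_1x_2x_3^2 - x_1x_2x_3 + 31/5x_1x_3^4 - 61/5x_1x_3^3 + 6x_1x_3^2 - 4x_3 - 4 → -x_1x_2x_3 + 31/5x_1x_3^4 - 62/5x_1x_3^3 + 6x_1x_3^2 - 31/25x_3^3 + 31/25x_3^2 - 4x_3 - 4
  leading term x_1x_2x_3: subtract (-x_3)·g_2 from -x_1x_2x_3 + 31/5x_1x_3^4 - 62/5x_1x_3^3 + 6x_1x_3^2 - 31/25x_3^3 + 31/25x_3^2 - 4x_3 - 4 → 31/5x_1x_3^4 - 62/5x_1x_3^3 + 31/5x_1x_3^2 - 31/25x_3^3 + 62/25x_3^2 - 131/25x_3 - 4
  leading term x_1x_3^4: subtract (31/5x_3^2)·g_3 from 31/5x_1x_3^4 - 62/5x_1x_3^3 + 31/5x_1x_3^2 - 31/25x_3^3 + 62/25x_3^2 - 131/25x_3 - 4 → -31/5x_1x_3^3 + 31/5x_1x_3^2 + 31/25x_3^2 - 131/25x_3 - 4
  leading term x_1x_3^3: subtract (-31/5x_3)·g_3 from -31/5x_1x_3^3 + 31/5x_1x_3^2 + 31/25x_3^2 - 131/25x_3 - 4 → -4x_3 - 4
  leading term x_3: no divisor's leading term divides it; move -4x_3 to the remainder.
  leading term 1: no divisor's leading term divides it; move -4 to the remainder.
  normal form = -4x_3 - 4.
The normal form is nonzero, so p ∉ I. Since p minus its normal form lies in I, I + (p) = I + (r) where r = -4x_3 - 4; decide whether this ideal is the whole ring.
Run Buchberger on G together with r (pairs among the g_i already reduce to 0 since G is a Gröbner basis):
g_1 = x_1^2x_3 - 1/5x_1, LT = x_1^2x_3.
g_2 = x_1x_2 + 1/5x_1x_3 + 31/25x_3 - 31/25, LT = x_1x_2.
g_3 = x_1x_3^2 - x_1x_3 - 1/5x_3 + 1/5, LT = x_1x_3^2.
g_4 = x_2x_3 - x_2 + 31/5x_3^3 - 61/5x_3^2 + 6x_3, LT = x_2x_3.
r = -4x_3 - 4, LT = x_3.

S(g_1,r): lcm = x_1^2x_3. S = -x_1^2 - 1/5x_1.
  leading term x_1^2: no divisor's leading term divides it; move -x_1^2 to the remainder.
  leading term x_1: no divisor's leading term divides it; move -1/5x_1 to the remainder.
  remainder -x_1^2 - 1/5x_1 ≠ 0; add m_6 = -x_1^2 - 1/5x_1 to the basis.

S(g_3,r): lcm = x_1x_3^2. S = -2x_1x_3 - 1/5x_3 + 1/5.
  leading term x_1x_3: subtract (1/2x_1)·r from -2x_1x_3 - 1/5x_3 + 1/5 → 2x_1 - 1/5x_3 + 1/5
  leading term x_1: no divisor's leading term divides it; move 2x_1 to the remainder.
  leading term x_3: subtract (1/20)·r from -1/5x_3 + 1/5 → 2/5
  leading term 1: no divisor's leading term divides it; move 2/5 to the remainder.
  remainder 2x_1 + 2/5 ≠ 0; add m_7 = 2x_1 + 2/5 to the basis.

S(g_4,r): lcm = x_2x_3. S = -2x_2 + 31/5x_3^3 - 61/5x_3^2 + 6x_3.
  leading term x_2: no divisor's leading term divides it; move -2x_2 to the remainder.
  leading term x_3^3: subtract (-31/20x_3^2)·r from 31/5x_3^3 - 61/5x_3^2 + 6x_3 → -92/5x_3^2 + 6x_3
  leading term x_3^2: subtract (23/5x_3)·r from -92/5x_3^2 + 6x_3 → 122/5x_3
  leading term x_3: subtract (-61/10)·r from 122/5x_3 → -122/5
  leading term 1: no divisor's leading term divides it; move -122/5 to the remainder.
  remainder -2x_2 - 122/5 ≠ 0; add m_8 = -2x_2 - 122/5 to the basis.

The other S-polynomials (S(g_1,g_2), S(g_1,g_3), S(g_1,g_4), S(g_2,g_3), S(g_2,g_4), S(g_2,r), S(g_3,g_4), S(g_1,m_6), S(g_2,m_6), S(g_3,m_6), S(g_4,m_6), S(r,m_6), S(g_1,m_7), S(g_2,m_7), S(g_3,m_7), S(g_4,m_7), S(r,m_7), S(m_6,m_7), S(g_1,m_8), S(g_2,m_8), S(g_3,m_8), S(g_4,m_8), S(r,m_8), S(m_6,m_8), S(m_7,m_8)) all reduce to 0 modulo the current basis, so we have a Gröbner basis.
Inter-reduce: drop elements whose leading term is divisible by another's, tail-reduce, and make monic.
Reduced Gröbner basis: {x_1 + 1/5, x_2 + 61/5, x_3 + 1}.
The reduced Gröbner basis of I + (p) is {x_1 + 1/5, x_2 + 61/5, x_3 + 1} ≠ {1}, a proper ideal, so the enlarged system stays consistent: p is independent of I, with normal form -4x_3 - 4.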